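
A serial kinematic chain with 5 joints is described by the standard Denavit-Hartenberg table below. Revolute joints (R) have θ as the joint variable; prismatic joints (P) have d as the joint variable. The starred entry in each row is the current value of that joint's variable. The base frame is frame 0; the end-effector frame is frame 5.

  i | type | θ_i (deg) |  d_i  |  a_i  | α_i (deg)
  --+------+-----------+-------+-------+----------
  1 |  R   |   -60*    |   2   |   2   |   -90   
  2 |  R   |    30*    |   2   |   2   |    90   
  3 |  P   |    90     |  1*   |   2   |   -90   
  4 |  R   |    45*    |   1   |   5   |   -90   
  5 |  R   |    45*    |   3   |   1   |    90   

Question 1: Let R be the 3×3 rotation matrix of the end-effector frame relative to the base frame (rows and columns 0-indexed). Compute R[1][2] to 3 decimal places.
0.997

End-effector z-axis (col 2 of R) = (0.0018,0.9968,-0.0795)
R[1][2] = 0.9968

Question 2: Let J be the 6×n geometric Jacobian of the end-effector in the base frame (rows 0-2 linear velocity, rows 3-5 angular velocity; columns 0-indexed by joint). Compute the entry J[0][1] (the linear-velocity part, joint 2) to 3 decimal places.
-2.660

axis z_1 = (0.8660,0.5000,0.0000); lever o_n−o_1 = (4.5718,3.9098,-5.3195)
cross product → J_v[:, 1] = (-2.6598,4.6068,1.1000)
J_ω[:, 1] = z_1
entry J[0][1] = -2.6598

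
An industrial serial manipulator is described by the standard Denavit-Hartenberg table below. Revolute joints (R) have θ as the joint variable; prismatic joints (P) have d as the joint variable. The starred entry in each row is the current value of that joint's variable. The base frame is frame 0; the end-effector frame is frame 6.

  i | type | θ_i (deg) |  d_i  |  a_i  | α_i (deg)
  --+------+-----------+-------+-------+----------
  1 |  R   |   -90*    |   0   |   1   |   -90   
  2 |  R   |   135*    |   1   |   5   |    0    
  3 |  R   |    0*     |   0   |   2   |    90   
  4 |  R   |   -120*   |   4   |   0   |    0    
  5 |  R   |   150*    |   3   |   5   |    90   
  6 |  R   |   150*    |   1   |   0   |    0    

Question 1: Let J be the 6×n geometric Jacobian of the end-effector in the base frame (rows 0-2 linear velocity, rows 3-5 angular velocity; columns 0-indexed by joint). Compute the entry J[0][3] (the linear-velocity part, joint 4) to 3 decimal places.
4.830

axis z_3 = (0.0000,-0.7071,-0.7071); lever o_n−o_3 = (1.6340,-1.5343,-8.3652)
cross product → J_v[:, 3] = (4.8301,-1.1554,1.1554)
J_ω[:, 3] = z_3
entry J[0][3] = 4.8301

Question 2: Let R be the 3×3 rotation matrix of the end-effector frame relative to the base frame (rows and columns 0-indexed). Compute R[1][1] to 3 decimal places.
0.306

End-effector y-axis (col 1 of R) = (-0.2500,0.3062,0.9186)
R[1][1] = 0.3062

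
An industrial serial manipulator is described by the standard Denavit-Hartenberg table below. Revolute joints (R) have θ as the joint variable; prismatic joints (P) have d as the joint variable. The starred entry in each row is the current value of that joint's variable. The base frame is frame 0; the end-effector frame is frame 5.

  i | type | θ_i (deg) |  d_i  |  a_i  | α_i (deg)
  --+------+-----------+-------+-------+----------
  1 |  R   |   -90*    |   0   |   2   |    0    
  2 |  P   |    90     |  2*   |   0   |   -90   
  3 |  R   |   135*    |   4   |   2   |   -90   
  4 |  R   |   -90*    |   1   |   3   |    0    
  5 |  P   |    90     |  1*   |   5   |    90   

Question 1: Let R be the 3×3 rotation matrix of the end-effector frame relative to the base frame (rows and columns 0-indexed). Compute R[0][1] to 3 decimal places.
End-effector y-axis (col 1 of R) = (-0.7071,-0.0000,0.7071)
R[0][1] = -0.7071

-0.707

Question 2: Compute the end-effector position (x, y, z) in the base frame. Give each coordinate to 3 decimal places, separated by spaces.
-6.364 5.000 -1.536

after link 1: o_1 = (0.0000, -2.0000, 0.0000)
after link 2: o_2 = (0.0000, -2.0000, 2.0000)
after link 3: o_3 = (-1.4142, 2.0000, 0.5858)
after link 4: o_4 = (-2.1213, 5.0000, 1.2929)
after link 5: o_5 = (-6.3640, 5.0000, -1.5355)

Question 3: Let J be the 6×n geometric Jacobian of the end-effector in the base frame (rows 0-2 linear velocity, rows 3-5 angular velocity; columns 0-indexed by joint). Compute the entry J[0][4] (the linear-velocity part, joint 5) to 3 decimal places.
prismatic axis z_4 = (-0.7071,0.0000,0.7071)
J_v[:, 4] = z_4; J_ω[:, 4] = (0,0,0)
entry J[0][4] = -0.7071

-0.707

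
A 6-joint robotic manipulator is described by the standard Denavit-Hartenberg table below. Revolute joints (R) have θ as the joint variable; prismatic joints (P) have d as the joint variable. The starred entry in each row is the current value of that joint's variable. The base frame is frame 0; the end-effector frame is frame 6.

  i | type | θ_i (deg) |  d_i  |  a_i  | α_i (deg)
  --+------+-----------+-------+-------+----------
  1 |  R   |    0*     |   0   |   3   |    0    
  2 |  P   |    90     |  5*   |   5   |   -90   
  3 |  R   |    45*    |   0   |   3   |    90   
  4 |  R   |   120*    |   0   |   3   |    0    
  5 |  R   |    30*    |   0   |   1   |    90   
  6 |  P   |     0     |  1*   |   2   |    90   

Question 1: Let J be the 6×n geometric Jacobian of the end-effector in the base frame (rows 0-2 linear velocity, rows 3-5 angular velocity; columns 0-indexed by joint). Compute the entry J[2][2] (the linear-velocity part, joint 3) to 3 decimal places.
0.423

axis z_2 = (-1.0000,0.0000,0.0000); lever o_n−o_2 = (-4.9641,-0.4229,0.4229)
cross product → J_v[:, 2] = (0.0000,0.4229,0.4229)
J_ω[:, 2] = z_2
entry J[2][2] = 0.4229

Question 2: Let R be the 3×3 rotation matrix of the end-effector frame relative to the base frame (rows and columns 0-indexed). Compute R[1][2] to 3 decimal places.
End-effector z-axis (col 2 of R) = (-0.0000,-0.7071,-0.7071)
R[1][2] = -0.7071

-0.707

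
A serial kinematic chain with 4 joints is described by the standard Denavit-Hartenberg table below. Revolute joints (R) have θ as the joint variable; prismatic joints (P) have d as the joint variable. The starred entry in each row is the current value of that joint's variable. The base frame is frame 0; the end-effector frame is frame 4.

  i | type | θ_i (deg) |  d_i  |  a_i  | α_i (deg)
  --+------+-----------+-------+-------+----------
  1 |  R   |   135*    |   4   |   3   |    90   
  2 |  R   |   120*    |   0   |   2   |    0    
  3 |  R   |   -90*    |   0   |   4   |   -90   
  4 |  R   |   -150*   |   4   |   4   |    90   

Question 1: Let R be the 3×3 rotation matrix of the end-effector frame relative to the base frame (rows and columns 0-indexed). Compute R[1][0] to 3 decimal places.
End-effector x-axis (col 0 of R) = (0.8839,-0.1768,-0.4330)
R[1][0] = -0.1768

-0.177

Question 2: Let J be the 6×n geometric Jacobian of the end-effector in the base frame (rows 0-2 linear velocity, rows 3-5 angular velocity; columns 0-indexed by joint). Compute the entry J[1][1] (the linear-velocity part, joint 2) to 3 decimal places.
axis z_1 = (0.7071,0.7071,0.0000); lever o_n−o_1 = (3.2074,-0.3789,5.4641)
cross product → J_v[:, 1] = (3.8637,-3.8637,-2.5359)
J_ω[:, 1] = z_1
entry J[1][1] = -3.8637

-3.864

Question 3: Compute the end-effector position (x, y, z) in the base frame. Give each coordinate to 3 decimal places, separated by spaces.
1.086 1.742 9.464

after link 1: o_1 = (-2.1213, 2.1213, 4.0000)
after link 2: o_2 = (-1.4142, 1.4142, 5.7321)
after link 3: o_3 = (-3.8637, 3.8637, 7.7321)
after link 4: o_4 = (1.0860, 1.7424, 9.4641)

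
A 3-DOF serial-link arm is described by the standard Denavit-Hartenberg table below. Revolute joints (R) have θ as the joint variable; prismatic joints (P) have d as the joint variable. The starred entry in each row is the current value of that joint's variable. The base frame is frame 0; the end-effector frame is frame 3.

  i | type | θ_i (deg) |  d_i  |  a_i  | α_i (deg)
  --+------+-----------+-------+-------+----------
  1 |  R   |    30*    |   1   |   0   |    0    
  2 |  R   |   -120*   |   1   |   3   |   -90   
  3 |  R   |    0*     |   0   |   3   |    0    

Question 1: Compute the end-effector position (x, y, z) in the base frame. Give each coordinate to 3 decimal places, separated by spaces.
after link 1: o_1 = (0.0000, 0.0000, 1.0000)
after link 2: o_2 = (0.0000, -3.0000, 2.0000)
after link 3: o_3 = (0.0000, -6.0000, 2.0000)

0.000 -6.000 2.000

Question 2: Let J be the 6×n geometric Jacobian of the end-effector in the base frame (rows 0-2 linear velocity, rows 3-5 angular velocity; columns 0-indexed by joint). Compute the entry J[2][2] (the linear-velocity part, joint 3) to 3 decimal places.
-3.000

axis z_2 = (1.0000,0.0000,0.0000); lever o_n−o_2 = (0.0000,-3.0000,0.0000)
cross product → J_v[:, 2] = (0.0000,0.0000,-3.0000)
J_ω[:, 2] = z_2
entry J[2][2] = -3.0000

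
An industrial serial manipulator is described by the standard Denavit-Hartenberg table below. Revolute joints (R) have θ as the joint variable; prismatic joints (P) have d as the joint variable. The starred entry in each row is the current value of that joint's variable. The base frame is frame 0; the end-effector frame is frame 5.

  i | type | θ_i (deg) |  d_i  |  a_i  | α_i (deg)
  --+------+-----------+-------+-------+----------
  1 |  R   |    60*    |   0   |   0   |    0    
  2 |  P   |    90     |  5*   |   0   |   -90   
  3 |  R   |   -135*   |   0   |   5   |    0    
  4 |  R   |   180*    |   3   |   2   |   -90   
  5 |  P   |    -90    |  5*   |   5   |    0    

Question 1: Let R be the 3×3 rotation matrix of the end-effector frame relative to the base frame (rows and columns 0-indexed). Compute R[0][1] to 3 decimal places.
End-effector y-axis (col 1 of R) = (-0.6124,0.3536,-0.7071)
R[0][1] = -0.6124

-0.612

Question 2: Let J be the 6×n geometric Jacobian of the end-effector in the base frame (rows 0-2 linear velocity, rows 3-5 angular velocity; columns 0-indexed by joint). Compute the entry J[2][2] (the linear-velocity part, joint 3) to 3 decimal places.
5.657

axis z_2 = (-0.5000,-0.8660,0.0000); lever o_n−o_2 = (0.8990,-9.7566,-1.4142)
cross product → J_v[:, 2] = (1.2247,-0.7071,5.6569)
J_ω[:, 2] = z_2
entry J[2][2] = 5.6569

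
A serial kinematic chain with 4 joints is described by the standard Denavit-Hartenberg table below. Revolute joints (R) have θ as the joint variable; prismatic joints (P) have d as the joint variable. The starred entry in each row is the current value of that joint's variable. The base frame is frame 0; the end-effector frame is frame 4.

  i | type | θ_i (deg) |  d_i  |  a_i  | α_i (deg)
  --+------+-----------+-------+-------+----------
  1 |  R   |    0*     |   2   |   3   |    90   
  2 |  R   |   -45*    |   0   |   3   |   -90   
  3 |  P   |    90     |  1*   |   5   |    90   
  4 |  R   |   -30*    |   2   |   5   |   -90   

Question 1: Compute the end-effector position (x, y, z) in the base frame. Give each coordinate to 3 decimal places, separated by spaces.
after link 1: o_1 = (3.0000, 0.0000, 2.0000)
after link 2: o_2 = (5.1213, -0.0000, -0.1213)
after link 3: o_3 = (5.8284, 5.0000, 0.5858)
after link 4: o_4 = (5.4749, 9.3301, -2.5962)

5.475 9.330 -2.596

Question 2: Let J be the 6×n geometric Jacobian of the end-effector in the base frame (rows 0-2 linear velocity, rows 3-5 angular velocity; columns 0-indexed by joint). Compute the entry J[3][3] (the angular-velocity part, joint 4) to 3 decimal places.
axis z_3 = (0.7071,-0.0000,-0.7071); lever o_n−o_3 = (-0.3536,4.3301,-3.1820)
cross product → J_v[:, 3] = (3.0619,2.5000,3.0619)
J_ω[:, 3] = z_3
entry J[3][3] = 0.7071

0.707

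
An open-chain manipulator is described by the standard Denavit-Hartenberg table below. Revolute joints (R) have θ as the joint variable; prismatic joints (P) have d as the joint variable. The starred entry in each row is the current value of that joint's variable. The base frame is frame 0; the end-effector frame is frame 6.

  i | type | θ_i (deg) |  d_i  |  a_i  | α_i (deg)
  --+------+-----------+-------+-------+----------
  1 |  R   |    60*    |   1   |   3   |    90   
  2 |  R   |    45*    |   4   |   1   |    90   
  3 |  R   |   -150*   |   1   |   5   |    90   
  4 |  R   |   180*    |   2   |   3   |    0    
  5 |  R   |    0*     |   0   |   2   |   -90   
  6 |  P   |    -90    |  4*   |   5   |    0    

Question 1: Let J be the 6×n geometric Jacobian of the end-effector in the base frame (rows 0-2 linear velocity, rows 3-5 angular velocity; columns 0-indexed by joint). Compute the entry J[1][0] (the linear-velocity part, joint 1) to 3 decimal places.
8.270

axis z_0 = ẑ; lever o_n−o_0 = (8.2696,-5.8011,1.3536)
cross product → J_v[:, 0] = (5.8011,8.2696,-0.0000)
J_ω[:, 0] = z_0
entry J[1][0] = 8.2696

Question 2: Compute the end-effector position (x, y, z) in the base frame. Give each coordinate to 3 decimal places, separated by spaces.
8.270 -5.801 1.354

after link 1: o_1 = (1.5000, 2.5981, 1.0000)
after link 2: o_2 = (5.3177, 1.2104, 1.7071)
after link 3: o_3 = (1.9752, 0.4212, -2.0619)
after link 4: o_4 = (5.3393, -0.2162, -0.9319)
after link 5: o_5 = (6.8177, 0.3444, 0.2929)
after link 6: o_6 = (8.2696, -5.8011, 1.3536)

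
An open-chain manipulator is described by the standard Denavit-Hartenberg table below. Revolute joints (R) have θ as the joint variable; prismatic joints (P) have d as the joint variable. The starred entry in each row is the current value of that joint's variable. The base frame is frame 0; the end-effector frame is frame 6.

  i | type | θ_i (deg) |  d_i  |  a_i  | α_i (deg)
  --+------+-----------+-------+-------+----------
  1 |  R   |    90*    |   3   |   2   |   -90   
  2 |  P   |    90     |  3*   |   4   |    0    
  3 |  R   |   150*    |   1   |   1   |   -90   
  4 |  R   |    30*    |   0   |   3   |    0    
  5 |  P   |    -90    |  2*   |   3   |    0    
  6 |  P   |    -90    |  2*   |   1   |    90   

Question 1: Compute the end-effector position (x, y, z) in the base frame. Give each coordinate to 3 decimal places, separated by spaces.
after link 1: o_1 = (0.0000, 2.0000, 3.0000)
after link 2: o_2 = (-3.0000, 2.0000, -1.0000)
after link 3: o_3 = (-4.0000, 1.5000, -0.1340)
after link 4: o_4 = (-2.5000, 0.2010, 2.1160)
after link 5: o_5 = (-5.0981, 1.1830, 4.4151)
after link 6: o_6 = (-5.5981, 3.3481, 4.6651)

-5.598 3.348 4.665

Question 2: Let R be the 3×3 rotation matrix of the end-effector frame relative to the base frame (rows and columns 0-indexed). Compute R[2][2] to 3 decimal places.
-0.433

End-effector z-axis (col 2 of R) = (0.8660,0.2500,-0.4330)
R[2][2] = -0.4330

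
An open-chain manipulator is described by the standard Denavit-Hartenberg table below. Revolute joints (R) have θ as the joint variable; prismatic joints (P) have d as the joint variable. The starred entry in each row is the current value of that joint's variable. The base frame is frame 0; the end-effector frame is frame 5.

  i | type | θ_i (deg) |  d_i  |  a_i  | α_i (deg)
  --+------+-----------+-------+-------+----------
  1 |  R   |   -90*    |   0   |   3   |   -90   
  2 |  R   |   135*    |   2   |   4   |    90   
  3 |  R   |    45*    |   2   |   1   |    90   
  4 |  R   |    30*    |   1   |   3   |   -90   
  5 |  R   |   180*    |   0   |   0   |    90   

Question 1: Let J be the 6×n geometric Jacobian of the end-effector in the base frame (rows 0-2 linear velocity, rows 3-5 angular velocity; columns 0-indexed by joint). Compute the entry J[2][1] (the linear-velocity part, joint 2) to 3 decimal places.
axis z_1 = (1.0000,0.0000,0.0000); lever o_n−o_1 = (3.8371,2.6526,-7.6023)
cross product → J_v[:, 1] = (-0.0000,7.6023,2.6526)
J_ω[:, 1] = z_1
entry J[2][1] = 2.6526

2.653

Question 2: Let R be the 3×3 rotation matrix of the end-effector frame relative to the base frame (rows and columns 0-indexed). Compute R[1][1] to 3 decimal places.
-0.862

End-effector y-axis (col 1 of R) = (-0.3536,-0.8624,-0.3624)
R[1][1] = -0.8624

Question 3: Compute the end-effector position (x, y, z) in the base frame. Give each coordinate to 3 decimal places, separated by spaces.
3.837 -0.347 -7.602

after link 1: o_1 = (0.0000, -3.0000, 0.0000)
after link 2: o_2 = (2.0000, -0.1716, -2.8284)
after link 3: o_3 = (2.7071, -1.0858, -4.7426)
after link 4: o_4 = (3.8371, -0.3474, -7.6023)
after link 5: o_5 = (3.8371, -0.3474, -7.6023)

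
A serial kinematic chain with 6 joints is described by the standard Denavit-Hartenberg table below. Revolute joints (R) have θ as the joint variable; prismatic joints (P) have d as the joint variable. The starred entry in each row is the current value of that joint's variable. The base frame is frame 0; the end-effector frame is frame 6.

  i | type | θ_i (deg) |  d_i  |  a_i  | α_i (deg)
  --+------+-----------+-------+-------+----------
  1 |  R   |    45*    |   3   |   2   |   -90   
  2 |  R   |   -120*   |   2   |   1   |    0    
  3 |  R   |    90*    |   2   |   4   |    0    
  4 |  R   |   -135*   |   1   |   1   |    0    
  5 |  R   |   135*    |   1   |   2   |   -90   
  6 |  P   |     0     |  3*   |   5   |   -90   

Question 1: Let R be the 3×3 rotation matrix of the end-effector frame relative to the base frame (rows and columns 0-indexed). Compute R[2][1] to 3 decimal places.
0.866

End-effector y-axis (col 1 of R) = (-0.3536,-0.3536,0.8660)
R[2][1] = 0.8660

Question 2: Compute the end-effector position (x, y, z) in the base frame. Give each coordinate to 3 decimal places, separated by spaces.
3.932 12.417 7.027

after link 1: o_1 = (1.4142, 1.4142, 3.0000)
after link 2: o_2 = (-0.3536, 2.4749, 3.8660)
after link 3: o_3 = (0.6817, 6.3386, 5.8660)
after link 4: o_4 = (-0.7084, 6.3627, 6.1248)
after link 5: o_5 = (-0.1908, 8.2945, 7.1248)
after link 6: o_6 = (3.9318, 12.4170, 7.0268)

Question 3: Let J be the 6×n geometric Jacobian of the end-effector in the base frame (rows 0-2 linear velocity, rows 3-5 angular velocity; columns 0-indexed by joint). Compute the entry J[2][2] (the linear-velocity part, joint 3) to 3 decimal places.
axis z_2 = (-0.7071,0.7071,0.0000); lever o_n−o_2 = (4.2853,9.9422,3.1607)
cross product → J_v[:, 2] = (2.2350,2.2350,-10.0604)
J_ω[:, 2] = z_2
entry J[2][2] = -10.0604

-10.060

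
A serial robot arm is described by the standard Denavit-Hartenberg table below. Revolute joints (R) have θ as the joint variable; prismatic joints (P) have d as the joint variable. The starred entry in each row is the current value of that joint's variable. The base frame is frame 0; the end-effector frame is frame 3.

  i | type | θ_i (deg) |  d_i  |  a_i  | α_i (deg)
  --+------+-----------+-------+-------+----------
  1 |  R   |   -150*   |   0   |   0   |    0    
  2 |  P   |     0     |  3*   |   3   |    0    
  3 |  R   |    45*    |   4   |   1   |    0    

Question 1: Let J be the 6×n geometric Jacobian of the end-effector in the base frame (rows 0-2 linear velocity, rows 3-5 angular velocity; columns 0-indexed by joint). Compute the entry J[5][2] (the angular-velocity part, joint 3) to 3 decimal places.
1.000

axis z_2 = (0.0000,0.0000,1.0000); lever o_n−o_2 = (-0.2588,-0.9659,4.0000)
cross product → J_v[:, 2] = (0.9659,-0.2588,0.0000)
J_ω[:, 2] = z_2
entry J[5][2] = 1.0000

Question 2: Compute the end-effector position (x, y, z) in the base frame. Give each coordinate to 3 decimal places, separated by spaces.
after link 1: o_1 = (0.0000, 0.0000, 0.0000)
after link 2: o_2 = (-2.5981, -1.5000, 3.0000)
after link 3: o_3 = (-2.8569, -2.4659, 7.0000)

-2.857 -2.466 7.000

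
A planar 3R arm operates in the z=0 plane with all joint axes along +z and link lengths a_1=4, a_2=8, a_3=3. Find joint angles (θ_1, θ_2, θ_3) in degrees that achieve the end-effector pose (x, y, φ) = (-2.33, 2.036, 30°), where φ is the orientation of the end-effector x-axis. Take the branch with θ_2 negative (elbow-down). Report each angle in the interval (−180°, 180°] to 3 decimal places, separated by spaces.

-59.998 -150.002 -120.000

wrist centre = target − a_3·(cos φ, sin φ) = (-4.9281, 0.5360)
cos θ_2 = (24.5732−4²−8²)/(2·4·8) = -0.8660; θ_2 = -150.0020° (elbow-down)
β = atan2(0.5360,-4.9281) = 173.7927°; ψ = atan2(-3.9998,-2.9283) = -126.2090°
θ_1 = β − ψ = 300.0017°
θ_3 = φ − θ_1 − θ_2 = -119.9996° (wrapped to (-180°,180°])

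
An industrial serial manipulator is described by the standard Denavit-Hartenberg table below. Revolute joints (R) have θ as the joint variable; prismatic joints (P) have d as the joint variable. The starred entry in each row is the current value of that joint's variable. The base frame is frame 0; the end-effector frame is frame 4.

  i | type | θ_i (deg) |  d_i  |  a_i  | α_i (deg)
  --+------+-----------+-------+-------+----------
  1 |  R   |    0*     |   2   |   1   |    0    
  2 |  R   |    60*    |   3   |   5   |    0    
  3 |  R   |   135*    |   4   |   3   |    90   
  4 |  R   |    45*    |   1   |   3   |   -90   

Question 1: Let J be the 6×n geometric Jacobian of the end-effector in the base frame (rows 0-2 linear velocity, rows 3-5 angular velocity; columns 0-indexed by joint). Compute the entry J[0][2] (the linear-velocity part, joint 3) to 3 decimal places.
axis z_2 = (0.0000,0.0000,1.0000); lever o_n−o_2 = (-5.2056,-0.3596,6.1213)
cross product → J_v[:, 2] = (0.3596,-5.2056,0.0000)
J_ω[:, 2] = z_2
entry J[0][2] = 0.3596

0.360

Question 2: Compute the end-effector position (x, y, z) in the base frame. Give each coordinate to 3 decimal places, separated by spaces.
after link 1: o_1 = (1.0000, 0.0000, 2.0000)
after link 2: o_2 = (3.5000, 4.3301, 5.0000)
after link 3: o_3 = (0.6022, 3.5537, 9.0000)
after link 4: o_4 = (-1.7056, 3.9706, 11.1213)

-1.706 3.971 11.121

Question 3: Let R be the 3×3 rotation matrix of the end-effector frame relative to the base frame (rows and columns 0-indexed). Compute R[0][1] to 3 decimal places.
0.259

End-effector y-axis (col 1 of R) = (0.2588,-0.9659,-0.0000)
R[0][1] = 0.2588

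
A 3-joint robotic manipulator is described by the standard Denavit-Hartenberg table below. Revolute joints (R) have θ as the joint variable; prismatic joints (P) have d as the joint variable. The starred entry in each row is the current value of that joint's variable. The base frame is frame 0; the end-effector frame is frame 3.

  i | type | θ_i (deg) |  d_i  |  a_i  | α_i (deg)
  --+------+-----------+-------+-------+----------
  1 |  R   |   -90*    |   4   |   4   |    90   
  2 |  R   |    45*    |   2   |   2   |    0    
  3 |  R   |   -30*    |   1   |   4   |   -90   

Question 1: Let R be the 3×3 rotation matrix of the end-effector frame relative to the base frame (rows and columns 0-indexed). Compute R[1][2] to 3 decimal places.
End-effector z-axis (col 2 of R) = (-0.0000,0.2588,0.9659)
R[1][2] = 0.2588

0.259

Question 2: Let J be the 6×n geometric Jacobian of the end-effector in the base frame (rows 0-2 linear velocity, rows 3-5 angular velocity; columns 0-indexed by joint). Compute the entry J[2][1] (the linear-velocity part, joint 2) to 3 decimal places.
5.278

axis z_1 = (-1.0000,-0.0000,0.0000); lever o_n−o_1 = (-3.0000,-5.2779,2.4495)
cross product → J_v[:, 1] = (0.0000,2.4495,5.2779)
J_ω[:, 1] = z_1
entry J[2][1] = 5.2779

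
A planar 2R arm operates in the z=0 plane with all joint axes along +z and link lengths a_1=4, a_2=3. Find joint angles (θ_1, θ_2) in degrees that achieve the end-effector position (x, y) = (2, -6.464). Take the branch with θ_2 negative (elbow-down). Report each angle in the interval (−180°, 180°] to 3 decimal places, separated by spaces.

-59.997 -30.006

cos θ_2 = (45.7833−4²−3²)/(2·4·3) = 0.8660; θ_2 = -30.0063° (elbow-down)
β = atan2(-6.4640,2.0000) = -72.8076°; ψ = atan2(-1.5003,6.5979) = -12.8105°
θ_1 = β − ψ = -59.9971°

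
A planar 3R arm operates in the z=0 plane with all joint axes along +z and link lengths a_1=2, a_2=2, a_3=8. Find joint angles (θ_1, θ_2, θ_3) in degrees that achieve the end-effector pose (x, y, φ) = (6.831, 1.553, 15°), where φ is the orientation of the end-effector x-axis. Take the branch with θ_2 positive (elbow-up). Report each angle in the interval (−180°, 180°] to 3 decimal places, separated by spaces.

wrist centre = target − a_3·(cos φ, sin φ) = (-0.8964, -0.5176)
cos θ_2 = (1.0714−2²−2²)/(2·2·2) = -0.8661; θ_2 = 150.0056° (elbow-up)
β = atan2(-0.5176,-0.8964) = -149.9994°; ψ = atan2(0.9998,0.2679) = 75.0028°
θ_1 = β − ψ = -225.0022°
θ_3 = φ − θ_1 − θ_2 = 89.9966° (wrapped to (-180°,180°])

134.998 150.006 89.997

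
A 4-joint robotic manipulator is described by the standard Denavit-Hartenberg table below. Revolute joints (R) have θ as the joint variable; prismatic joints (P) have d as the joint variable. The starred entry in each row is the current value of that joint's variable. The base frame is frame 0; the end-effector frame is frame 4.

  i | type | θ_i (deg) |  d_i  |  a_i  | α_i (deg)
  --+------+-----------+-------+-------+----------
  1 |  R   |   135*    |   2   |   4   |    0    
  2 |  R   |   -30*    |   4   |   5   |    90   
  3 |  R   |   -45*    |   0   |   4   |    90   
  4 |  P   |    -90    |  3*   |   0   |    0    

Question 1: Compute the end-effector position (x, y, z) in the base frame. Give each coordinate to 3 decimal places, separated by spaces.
-4.306 8.341 1.050

after link 1: o_1 = (-2.8284, 2.8284, 2.0000)
after link 2: o_2 = (-4.1225, 7.6581, 6.0000)
after link 3: o_3 = (-4.8546, 10.3901, 3.1716)
after link 4: o_4 = (-4.3055, 8.3411, 1.0503)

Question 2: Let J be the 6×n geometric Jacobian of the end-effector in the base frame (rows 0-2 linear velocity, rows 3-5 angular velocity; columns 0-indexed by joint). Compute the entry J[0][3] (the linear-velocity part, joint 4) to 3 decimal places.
prismatic axis z_3 = (0.1830,-0.6830,-0.7071)
J_v[:, 3] = z_3; J_ω[:, 3] = (0,0,0)
entry J[0][3] = 0.1830

0.183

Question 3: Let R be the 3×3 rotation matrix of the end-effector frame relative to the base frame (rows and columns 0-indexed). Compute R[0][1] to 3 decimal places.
-0.183

End-effector y-axis (col 1 of R) = (-0.1830,0.6830,-0.7071)
R[0][1] = -0.1830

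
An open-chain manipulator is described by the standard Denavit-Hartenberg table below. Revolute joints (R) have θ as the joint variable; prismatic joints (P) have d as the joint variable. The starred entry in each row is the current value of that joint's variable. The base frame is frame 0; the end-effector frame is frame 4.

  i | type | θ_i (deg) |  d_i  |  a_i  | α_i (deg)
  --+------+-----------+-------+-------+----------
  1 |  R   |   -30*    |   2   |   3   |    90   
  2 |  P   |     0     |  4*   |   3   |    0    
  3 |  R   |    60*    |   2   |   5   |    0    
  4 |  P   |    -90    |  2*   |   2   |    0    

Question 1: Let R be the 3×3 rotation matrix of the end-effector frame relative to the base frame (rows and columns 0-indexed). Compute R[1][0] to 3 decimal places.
-0.433

End-effector x-axis (col 0 of R) = (0.7500,-0.4330,-0.5000)
R[1][0] = -0.4330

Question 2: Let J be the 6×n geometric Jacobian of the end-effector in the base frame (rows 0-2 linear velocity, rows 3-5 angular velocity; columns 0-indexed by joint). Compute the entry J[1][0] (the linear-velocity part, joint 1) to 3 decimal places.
4.861

axis z_0 = ẑ; lever o_n−o_0 = (4.8612,-12.0442,5.3301)
cross product → J_v[:, 0] = (12.0442,4.8612,-0.0000)
J_ω[:, 0] = z_0
entry J[1][0] = 4.8612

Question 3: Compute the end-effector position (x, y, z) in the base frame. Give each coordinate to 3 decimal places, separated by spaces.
after link 1: o_1 = (2.5981, -1.5000, 2.0000)
after link 2: o_2 = (3.1962, -6.4641, 2.0000)
after link 3: o_3 = (4.3612, -9.4462, 6.3301)
after link 4: o_4 = (4.8612, -12.0442, 5.3301)

4.861 -12.044 5.330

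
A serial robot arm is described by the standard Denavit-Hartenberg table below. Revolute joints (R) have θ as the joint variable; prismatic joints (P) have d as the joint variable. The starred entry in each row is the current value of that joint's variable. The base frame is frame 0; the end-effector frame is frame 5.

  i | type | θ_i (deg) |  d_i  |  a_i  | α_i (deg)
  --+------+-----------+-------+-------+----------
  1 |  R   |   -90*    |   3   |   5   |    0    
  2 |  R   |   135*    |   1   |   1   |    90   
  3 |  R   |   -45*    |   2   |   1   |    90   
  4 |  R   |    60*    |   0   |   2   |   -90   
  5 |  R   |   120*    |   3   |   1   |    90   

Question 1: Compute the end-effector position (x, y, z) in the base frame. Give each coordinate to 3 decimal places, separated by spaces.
after link 1: o_1 = (0.0000, -5.0000, 3.0000)
after link 2: o_2 = (0.7071, -4.2929, 4.0000)
after link 3: o_3 = (2.6213, -5.2071, 3.2929)
after link 4: o_4 = (4.3461, -5.9319, 2.5858)
after link 5: o_5 = (4.1095, -7.6774, 5.2121)

4.110 -7.677 5.212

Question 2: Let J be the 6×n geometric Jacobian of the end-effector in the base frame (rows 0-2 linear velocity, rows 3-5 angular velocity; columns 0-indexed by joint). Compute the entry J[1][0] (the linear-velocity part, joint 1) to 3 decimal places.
4.110

axis z_0 = ẑ; lever o_n−o_0 = (4.1095,-7.6774,5.2121)
cross product → J_v[:, 0] = (7.6774,4.1095,-0.0000)
J_ω[:, 0] = z_0
entry J[1][0] = 4.1095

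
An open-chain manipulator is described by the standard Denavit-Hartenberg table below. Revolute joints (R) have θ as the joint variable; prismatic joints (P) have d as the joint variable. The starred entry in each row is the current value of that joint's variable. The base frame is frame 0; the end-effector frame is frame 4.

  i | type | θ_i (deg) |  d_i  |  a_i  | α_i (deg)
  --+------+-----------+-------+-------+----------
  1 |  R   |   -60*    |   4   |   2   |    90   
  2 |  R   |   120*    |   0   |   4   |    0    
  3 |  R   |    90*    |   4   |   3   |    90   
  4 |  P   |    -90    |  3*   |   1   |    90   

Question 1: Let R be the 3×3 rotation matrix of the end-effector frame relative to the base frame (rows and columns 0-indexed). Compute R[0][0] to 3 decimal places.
End-effector x-axis (col 0 of R) = (0.8660,0.5000,-0.0000)
R[0][0] = 0.8660

0.866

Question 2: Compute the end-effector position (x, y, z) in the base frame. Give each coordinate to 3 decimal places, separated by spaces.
-4.647 2.049 8.562

after link 1: o_1 = (1.0000, -1.7321, 4.0000)
after link 2: o_2 = (0.0000, -0.0000, 7.4641)
after link 3: o_3 = (-4.7631, 0.2500, 5.9641)
after link 4: o_4 = (-4.6471, 2.0490, 8.5622)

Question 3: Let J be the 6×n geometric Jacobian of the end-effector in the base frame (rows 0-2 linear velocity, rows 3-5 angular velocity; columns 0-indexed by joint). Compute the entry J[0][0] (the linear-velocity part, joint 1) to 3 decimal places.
axis z_0 = ẑ; lever o_n−o_0 = (-4.6471,2.0490,8.5622)
cross product → J_v[:, 0] = (-2.0490,-4.6471,0.0000)
J_ω[:, 0] = z_0
entry J[0][0] = -2.0490

-2.049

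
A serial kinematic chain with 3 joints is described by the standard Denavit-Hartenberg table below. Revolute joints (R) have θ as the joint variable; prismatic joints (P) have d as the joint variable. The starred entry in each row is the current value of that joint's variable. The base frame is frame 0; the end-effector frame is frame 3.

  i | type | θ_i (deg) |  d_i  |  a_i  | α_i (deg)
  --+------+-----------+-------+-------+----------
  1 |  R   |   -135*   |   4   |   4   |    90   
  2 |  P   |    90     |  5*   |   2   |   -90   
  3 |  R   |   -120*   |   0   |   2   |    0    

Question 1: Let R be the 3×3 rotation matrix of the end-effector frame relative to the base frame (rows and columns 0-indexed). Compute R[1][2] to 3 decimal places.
0.707

End-effector z-axis (col 2 of R) = (0.7071,0.7071,0.0000)
R[1][2] = 0.7071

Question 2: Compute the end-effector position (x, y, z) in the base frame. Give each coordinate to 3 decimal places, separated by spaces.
-7.589 1.932 5.000

after link 1: o_1 = (-2.8284, -2.8284, 4.0000)
after link 2: o_2 = (-6.3640, 0.7071, 6.0000)
after link 3: o_3 = (-7.5887, 1.9319, 5.0000)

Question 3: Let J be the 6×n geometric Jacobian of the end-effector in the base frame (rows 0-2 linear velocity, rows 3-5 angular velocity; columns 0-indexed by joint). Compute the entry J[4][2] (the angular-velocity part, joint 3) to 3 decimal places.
axis z_2 = (0.7071,0.7071,0.0000); lever o_n−o_2 = (-1.2247,1.2247,-1.0000)
cross product → J_v[:, 2] = (-0.7071,0.7071,1.7321)
J_ω[:, 2] = z_2
entry J[4][2] = 0.7071

0.707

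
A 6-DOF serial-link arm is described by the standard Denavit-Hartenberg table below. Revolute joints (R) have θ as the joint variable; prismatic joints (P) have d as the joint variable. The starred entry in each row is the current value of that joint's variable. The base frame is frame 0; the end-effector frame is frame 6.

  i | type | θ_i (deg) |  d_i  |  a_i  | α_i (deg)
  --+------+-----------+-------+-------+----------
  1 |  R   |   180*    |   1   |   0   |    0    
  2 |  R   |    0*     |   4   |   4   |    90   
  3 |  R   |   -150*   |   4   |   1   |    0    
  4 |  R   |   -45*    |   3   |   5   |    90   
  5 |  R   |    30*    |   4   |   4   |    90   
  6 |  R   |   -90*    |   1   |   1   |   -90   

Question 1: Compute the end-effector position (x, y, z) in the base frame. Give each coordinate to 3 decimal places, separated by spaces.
after link 1: o_1 = (0.0000, 0.0000, 1.0000)
after link 2: o_2 = (-4.0000, 0.0000, 5.0000)
after link 3: o_3 = (-3.1340, 4.0000, 4.5000)
after link 4: o_4 = (1.6957, 7.0000, 5.7941)
after link 5: o_5 = (4.0064, 9.0000, 10.5544)
after link 6: o_6 = (4.7482, 8.1340, 9.7179)

4.748 8.134 9.718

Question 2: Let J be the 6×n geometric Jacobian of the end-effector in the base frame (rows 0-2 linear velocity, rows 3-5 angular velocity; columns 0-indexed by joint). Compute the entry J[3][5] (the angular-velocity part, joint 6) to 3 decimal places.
0.483

axis z_5 = (0.4830,-0.8660,0.1294); lever o_n−o_5 = (0.7418,-0.8660,-0.8365)
cross product → J_v[:, 5] = (0.8365,0.5000,0.2241)
J_ω[:, 5] = z_5
entry J[3][5] = 0.4830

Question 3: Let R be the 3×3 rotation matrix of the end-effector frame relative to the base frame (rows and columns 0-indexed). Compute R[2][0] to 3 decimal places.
End-effector x-axis (col 0 of R) = (0.2588,-0.0000,-0.9659)
R[2][0] = -0.9659

-0.966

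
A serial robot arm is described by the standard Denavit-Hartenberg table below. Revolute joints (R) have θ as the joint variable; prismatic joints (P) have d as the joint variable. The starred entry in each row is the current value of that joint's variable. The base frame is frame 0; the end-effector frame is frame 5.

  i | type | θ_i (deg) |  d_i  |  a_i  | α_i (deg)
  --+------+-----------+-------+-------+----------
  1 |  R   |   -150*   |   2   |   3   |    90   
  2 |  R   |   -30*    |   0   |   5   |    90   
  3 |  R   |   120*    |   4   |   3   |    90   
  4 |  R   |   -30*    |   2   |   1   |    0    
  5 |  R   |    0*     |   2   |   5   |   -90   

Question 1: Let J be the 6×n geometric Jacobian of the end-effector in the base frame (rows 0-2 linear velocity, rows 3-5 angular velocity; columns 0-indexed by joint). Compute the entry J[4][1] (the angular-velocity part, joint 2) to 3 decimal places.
axis z_1 = (-0.5000,0.8660,0.0000); lever o_n−o_1 = (-7.3905,6.2386,-3.0490)
cross product → J_v[:, 1] = (-2.6405,-1.5245,3.2811)
J_ω[:, 1] = z_1
entry J[4][1] = 0.8660

0.866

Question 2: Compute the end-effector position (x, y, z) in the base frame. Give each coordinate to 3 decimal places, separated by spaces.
after link 1: o_1 = (-2.5981, -1.5000, 2.0000)
after link 2: o_2 = (-6.3481, -3.6651, -0.5000)
after link 3: o_3 = (-4.7901, 0.2345, -3.2141)
after link 4: o_4 = (-6.8558, 1.0625, -3.4306)
after link 5: o_5 = (-9.9886, 4.7386, -1.0490)

-9.989 4.739 -1.049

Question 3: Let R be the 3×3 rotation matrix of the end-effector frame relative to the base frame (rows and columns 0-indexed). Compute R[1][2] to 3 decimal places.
0.700

End-effector z-axis (col 2 of R) = (0.3460,0.6998,-0.6250)
R[1][2] = 0.6998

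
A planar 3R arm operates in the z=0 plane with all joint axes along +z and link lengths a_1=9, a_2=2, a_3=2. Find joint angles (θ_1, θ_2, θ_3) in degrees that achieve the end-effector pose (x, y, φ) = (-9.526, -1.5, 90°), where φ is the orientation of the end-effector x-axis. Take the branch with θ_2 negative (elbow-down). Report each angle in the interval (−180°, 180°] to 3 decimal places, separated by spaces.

wrist centre = target − a_3·(cos φ, sin φ) = (-9.5260, -3.5000)
cos θ_2 = (102.9947−9²−2²)/(2·9·2) = 0.4999; θ_2 = -60.0098° (elbow-down)
β = atan2(-3.5000,-9.5260) = -159.8259°; ψ = atan2(-1.7322,9.9997) = -9.8277°
θ_1 = β − ψ = -149.9982°
θ_3 = φ − θ_1 − θ_2 = -59.9920° (wrapped to (-180°,180°])

-149.998 -60.010 -59.992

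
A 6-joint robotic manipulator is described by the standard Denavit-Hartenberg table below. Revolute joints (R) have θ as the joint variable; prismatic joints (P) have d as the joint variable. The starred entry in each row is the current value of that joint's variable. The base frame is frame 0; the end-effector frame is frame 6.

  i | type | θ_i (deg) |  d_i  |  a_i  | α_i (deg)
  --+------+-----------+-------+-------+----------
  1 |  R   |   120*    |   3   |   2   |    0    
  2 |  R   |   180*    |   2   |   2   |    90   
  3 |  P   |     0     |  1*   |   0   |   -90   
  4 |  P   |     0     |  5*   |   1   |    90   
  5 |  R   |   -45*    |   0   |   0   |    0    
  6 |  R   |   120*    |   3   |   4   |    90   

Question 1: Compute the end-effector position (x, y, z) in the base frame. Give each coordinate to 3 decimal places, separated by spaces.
after link 1: o_1 = (-1.0000, 1.7321, 3.0000)
after link 2: o_2 = (-0.0000, -0.0000, 5.0000)
after link 3: o_3 = (-0.8660, -0.5000, 5.0000)
after link 4: o_4 = (-0.3660, -1.3660, 10.0000)
after link 5: o_5 = (-0.3660, -1.3660, 10.0000)
after link 6: o_6 = (-2.4465, -3.7626, 13.8637)

-2.446 -3.763 13.864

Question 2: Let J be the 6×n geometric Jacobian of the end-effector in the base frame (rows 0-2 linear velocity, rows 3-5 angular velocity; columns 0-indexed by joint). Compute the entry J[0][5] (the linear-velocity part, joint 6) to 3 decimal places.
-1.932

axis z_5 = (-0.8660,-0.5000,0.0000); lever o_n−o_5 = (-2.0804,-2.3966,3.8637)
cross product → J_v[:, 5] = (-1.9319,3.3461,1.0353)
J_ω[:, 5] = z_5
entry J[0][5] = -1.9319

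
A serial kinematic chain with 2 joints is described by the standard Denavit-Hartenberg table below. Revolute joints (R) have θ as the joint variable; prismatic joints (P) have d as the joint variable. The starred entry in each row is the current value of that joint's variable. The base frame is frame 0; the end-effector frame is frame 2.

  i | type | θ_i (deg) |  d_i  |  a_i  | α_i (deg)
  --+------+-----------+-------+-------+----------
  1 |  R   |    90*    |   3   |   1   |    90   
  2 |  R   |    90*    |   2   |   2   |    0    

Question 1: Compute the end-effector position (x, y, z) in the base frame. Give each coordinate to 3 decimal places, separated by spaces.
after link 1: o_1 = (0.0000, 1.0000, 3.0000)
after link 2: o_2 = (2.0000, 1.0000, 5.0000)

2.000 1.000 5.000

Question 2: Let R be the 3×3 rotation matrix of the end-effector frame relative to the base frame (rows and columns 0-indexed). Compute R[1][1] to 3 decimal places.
-1.000

End-effector y-axis (col 1 of R) = (-0.0000,-1.0000,0.0000)
R[1][1] = -1.0000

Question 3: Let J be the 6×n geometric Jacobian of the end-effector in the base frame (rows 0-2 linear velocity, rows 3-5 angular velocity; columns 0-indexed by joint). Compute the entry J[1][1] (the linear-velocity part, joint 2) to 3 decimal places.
axis z_1 = (1.0000,-0.0000,0.0000); lever o_n−o_1 = (2.0000,0.0000,2.0000)
cross product → J_v[:, 1] = (-0.0000,-2.0000,0.0000)
J_ω[:, 1] = z_1
entry J[1][1] = -2.0000

-2.000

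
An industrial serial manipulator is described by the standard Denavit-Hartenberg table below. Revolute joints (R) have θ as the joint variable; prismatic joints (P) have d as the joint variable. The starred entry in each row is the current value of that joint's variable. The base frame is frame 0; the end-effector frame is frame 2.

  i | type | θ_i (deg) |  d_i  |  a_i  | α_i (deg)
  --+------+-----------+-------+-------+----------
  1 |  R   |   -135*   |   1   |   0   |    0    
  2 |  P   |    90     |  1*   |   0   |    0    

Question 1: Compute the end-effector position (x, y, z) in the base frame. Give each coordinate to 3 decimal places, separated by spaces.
0.000 0.000 2.000

after link 1: o_1 = (0.0000, 0.0000, 1.0000)
after link 2: o_2 = (0.0000, 0.0000, 2.0000)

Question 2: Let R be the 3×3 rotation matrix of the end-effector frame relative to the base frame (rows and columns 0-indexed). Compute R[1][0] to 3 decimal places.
End-effector x-axis (col 0 of R) = (0.7071,-0.7071,0.0000)
R[1][0] = -0.7071

-0.707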